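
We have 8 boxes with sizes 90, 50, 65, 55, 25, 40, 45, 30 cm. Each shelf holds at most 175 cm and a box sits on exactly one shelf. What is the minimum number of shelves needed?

Total = 90 + 65 + 55 + 50 + 45 + 40 + 30 + 25 = 400 cm.
Lower bound: ⌈400/175⌉ = 3 shelves.
A packing using 3 shelves:
  shelf 1: 90 + 65 = 155
  shelf 2: 55 + 50 + 45 + 25 = 175
  shelf 3: 40 + 30 = 70
This matches the lower bound, so 3 is optimal.

3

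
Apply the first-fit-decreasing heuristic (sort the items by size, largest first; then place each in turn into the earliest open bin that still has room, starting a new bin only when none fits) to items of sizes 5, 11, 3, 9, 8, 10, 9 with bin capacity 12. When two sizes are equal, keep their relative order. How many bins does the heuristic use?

6

Sorted descending: 11, 10, 9, 9, 8, 5, 3.
  11 → bin 1 (new)  [load 11/12]
  10 → bin 2 (new)  [load 10/12]
  9 → bin 3 (new)  [load 9/12]
  9 → bin 4 (new)  [load 9/12]
  8 → bin 5 (new)  [load 8/12]
  5 → bin 6 (new)  [load 5/12]
  3 → bin 3  [load 12/12]
6 bins opened.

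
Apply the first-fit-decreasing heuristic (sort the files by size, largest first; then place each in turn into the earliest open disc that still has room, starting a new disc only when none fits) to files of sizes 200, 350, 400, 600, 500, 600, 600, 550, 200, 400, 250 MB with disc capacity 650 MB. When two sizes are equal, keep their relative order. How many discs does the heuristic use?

Sorted descending: 600, 600, 600, 550, 500, 400, 400, 350, 250, 200, 200.
  600 → disc 1 (new)  [load 600/650]
  600 → disc 2 (new)  [load 600/650]
  600 → disc 3 (new)  [load 600/650]
  550 → disc 4 (new)  [load 550/650]
  500 → disc 5 (new)  [load 500/650]
  400 → disc 6 (new)  [load 400/650]
  400 → disc 7 (new)  [load 400/650]
  350 → disc 8 (new)  [load 350/650]
  250 → disc 6  [load 650/650]
  200 → disc 7  [load 600/650]
  200 → disc 8  [load 550/650]
8 discs opened.

8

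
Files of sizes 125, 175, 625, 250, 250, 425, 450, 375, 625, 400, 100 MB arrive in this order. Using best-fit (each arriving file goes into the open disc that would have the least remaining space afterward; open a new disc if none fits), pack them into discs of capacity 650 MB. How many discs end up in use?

7

  125 → disc 1 (new)  [load 125/650]
  175 → disc 1  [load 300/650]
  625 → disc 2 (new)  [load 625/650]
  250 → disc 1  [load 550/650]
  250 → disc 3 (new)  [load 250/650]
  425 → disc 4 (new)  [load 425/650]
  450 → disc 5 (new)  [load 450/650]
  375 → disc 3  [load 625/650]
  625 → disc 6 (new)  [load 625/650]
  400 → disc 7 (new)  [load 400/650]
  100 → disc 1  [load 650/650]
7 discs opened.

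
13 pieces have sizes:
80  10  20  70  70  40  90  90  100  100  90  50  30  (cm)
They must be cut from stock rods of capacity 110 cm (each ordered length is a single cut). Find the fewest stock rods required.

9

Total = 100 + 100 + 90 + 90 + 90 + 80 + 70 + 70 + 50 + 40 + 30 + 20 + 10 = 840 cm.
Lower bound: ⌈840/110⌉ = 8 stock rods.
A packing using 9 stock rods:
  stock rod 1: 100 + 10 = 110
  stock rod 2: 100 = 100
  stock rod 3: 90 + 20 = 110
  stock rod 4: 90 = 90
  stock rod 5: 90 = 90
  stock rod 6: 80 + 30 = 110
  stock rod 7: 70 + 40 = 110
  stock rod 8: 70 = 70
  stock rod 9: 50 = 50
No arrangement into 8 stock rods stays within capacity, so 9 is optimal.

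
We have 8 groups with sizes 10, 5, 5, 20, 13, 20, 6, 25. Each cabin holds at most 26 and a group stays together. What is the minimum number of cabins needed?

5

Total = 25 + 20 + 20 + 13 + 10 + 6 + 5 + 5 = 104.
Lower bound: ⌈104/26⌉ = 4 cabins.
A packing using 5 cabins:
  cabin 1: 25 = 25
  cabin 2: 20 + 6 = 26
  cabin 3: 20 + 5 = 25
  cabin 4: 13 + 10 = 23
  cabin 5: 5 = 5
No arrangement into 4 cabins stays within capacity, so 5 is optimal.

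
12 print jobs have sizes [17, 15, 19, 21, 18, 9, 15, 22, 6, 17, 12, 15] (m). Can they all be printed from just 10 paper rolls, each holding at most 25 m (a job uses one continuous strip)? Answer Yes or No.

Yes

A valid assignment using 10 paper rolls:
  roll 1: 22 = 22
  roll 2: 21 = 21
  roll 3: 19 + 6 = 25
  roll 4: 18 = 18
  roll 5: 17 = 17
  roll 6: 17 = 17
  roll 7: 15 + 9 = 24
  roll 8: 15 = 15
  roll 9: 15 = 15
  roll 10: 12 = 12
Every load is within 25 m, so 10 paper rolls suffice.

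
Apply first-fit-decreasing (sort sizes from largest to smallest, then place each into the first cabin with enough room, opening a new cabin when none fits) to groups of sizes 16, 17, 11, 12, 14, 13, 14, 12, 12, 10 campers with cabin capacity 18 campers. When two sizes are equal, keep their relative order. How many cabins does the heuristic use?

Sorted descending: 17, 16, 14, 14, 13, 12, 12, 12, 11, 10.
  17 → cabin 1 (new)  [load 17/18]
  16 → cabin 2 (new)  [load 16/18]
  14 → cabin 3 (new)  [load 14/18]
  14 → cabin 4 (new)  [load 14/18]
  13 → cabin 5 (new)  [load 13/18]
  12 → cabin 6 (new)  [load 12/18]
  12 → cabin 7 (new)  [load 12/18]
  12 → cabin 8 (new)  [load 12/18]
  11 → cabin 9 (new)  [load 11/18]
  10 → cabin 10 (new)  [load 10/18]
10 cabins opened.

10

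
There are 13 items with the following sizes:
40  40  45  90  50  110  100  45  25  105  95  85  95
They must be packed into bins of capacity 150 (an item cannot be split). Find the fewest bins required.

Total = 110 + 105 + 100 + 95 + 95 + 90 + 85 + 50 + 45 + 45 + 40 + 40 + 25 = 925.
Lower bound: ⌈925/150⌉ = 7 bins.
A packing using 7 bins:
  bin 1: 110 + 40 = 150
  bin 2: 105 + 45 = 150
  bin 3: 100 + 50 = 150
  bin 4: 95 + 45 = 140
  bin 5: 95 + 40 = 135
  bin 6: 90 + 25 = 115
  bin 7: 85 = 85
This matches the lower bound, so 7 is optimal.

7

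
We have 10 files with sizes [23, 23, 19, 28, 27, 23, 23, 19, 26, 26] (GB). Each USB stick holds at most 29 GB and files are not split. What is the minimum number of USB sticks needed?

10

Total = 28 + 27 + 26 + 26 + 23 + 23 + 23 + 23 + 19 + 19 = 237 GB.
Lower bound: ⌈237/29⌉ = 9 USB sticks.
Also, 10 files each exceed 29/2 GB, and no two of those can share a USB stick, so at least 10 USB sticks are needed.
A packing using 10 USB sticks:
  USB stick 1: 28 = 28
  USB stick 2: 27 = 27
  USB stick 3: 26 = 26
  USB stick 4: 26 = 26
  USB stick 5: 23 = 23
  USB stick 6: 23 = 23
  USB stick 7: 23 = 23
  USB stick 8: 23 = 23
  USB stick 9: 19 = 19
  USB stick 10: 19 = 19
This matches the lower bound, so 10 is optimal.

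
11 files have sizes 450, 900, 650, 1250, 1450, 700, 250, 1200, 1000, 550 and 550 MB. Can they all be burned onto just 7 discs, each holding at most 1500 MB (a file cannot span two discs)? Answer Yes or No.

Yes

A valid assignment using 7 discs:
  disc 1: 1450 = 1450
  disc 2: 1250 + 250 = 1500
  disc 3: 1200 = 1200
  disc 4: 1000 + 450 = 1450
  disc 5: 900 + 550 = 1450
  disc 6: 700 + 650 = 1350
  disc 7: 550 = 550
Every load is within 1500 MB, so 7 discs suffice.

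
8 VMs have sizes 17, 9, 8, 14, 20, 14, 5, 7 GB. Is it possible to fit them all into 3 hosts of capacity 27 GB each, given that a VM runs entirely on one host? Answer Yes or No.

Total = 94 GB; ⌈94/27⌉ = 4.
At least 4 hosts are required, but only 3 are allowed.

No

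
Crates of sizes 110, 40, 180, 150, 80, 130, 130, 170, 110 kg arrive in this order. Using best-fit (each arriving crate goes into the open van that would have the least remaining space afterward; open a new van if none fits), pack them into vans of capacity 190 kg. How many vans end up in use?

  110 → van 1 (new)  [load 110/190]
  40 → van 1  [load 150/190]
  180 → van 2 (new)  [load 180/190]
  150 → van 3 (new)  [load 150/190]
  80 → van 4 (new)  [load 80/190]
  130 → van 5 (new)  [load 130/190]
  130 → van 6 (new)  [load 130/190]
  170 → van 7 (new)  [load 170/190]
  110 → van 4  [load 190/190]
7 vans opened.

7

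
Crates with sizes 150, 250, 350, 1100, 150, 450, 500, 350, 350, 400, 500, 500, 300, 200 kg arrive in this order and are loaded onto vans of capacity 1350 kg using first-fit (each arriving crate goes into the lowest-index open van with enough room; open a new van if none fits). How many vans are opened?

5

  150 → van 1 (new)  [load 150/1350]
  250 → van 1  [load 400/1350]
  350 → van 1  [load 750/1350]
  1100 → van 2 (new)  [load 1100/1350]
  150 → van 1  [load 900/1350]
  450 → van 1  [load 1350/1350]
  500 → van 3 (new)  [load 500/1350]
  350 → van 3  [load 850/1350]
  350 → van 3  [load 1200/1350]
  400 → van 4 (new)  [load 400/1350]
  500 → van 4  [load 900/1350]
  500 → van 5 (new)  [load 500/1350]
  300 → van 4  [load 1200/1350]
  200 → van 2  [load 1300/1350]
5 vans opened.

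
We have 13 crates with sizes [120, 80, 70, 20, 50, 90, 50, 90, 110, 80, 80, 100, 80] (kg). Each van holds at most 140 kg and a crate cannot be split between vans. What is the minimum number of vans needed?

10

Total = 120 + 110 + 100 + 90 + 90 + 80 + 80 + 80 + 80 + 70 + 50 + 50 + 20 = 1020 kg.
Lower bound: ⌈1020/140⌉ = 8 vans.
Also, 9 crates each exceed 70 kg, and no two of those can share a van, so at least 9 vans are needed.
A packing using 10 vans:
  van 1: 120 + 20 = 140
  van 2: 110 = 110
  van 3: 100 = 100
  van 4: 90 + 50 = 140
  van 5: 90 + 50 = 140
  van 6: 80 = 80
  van 7: 80 = 80
  van 8: 80 = 80
  van 9: 80 = 80
  van 10: 70 = 70
No arrangement into 9 vans stays within capacity, so 10 is optimal.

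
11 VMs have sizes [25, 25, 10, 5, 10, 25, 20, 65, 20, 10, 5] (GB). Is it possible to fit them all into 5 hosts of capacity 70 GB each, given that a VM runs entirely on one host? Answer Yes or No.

A valid assignment using 4 hosts:
  host 1: 65 + 5 = 70
  host 2: 25 + 25 + 20 = 70
  host 3: 25 + 20 + 10 + 10 + 5 = 70
  host 4: 10 = 10
That uses only 4 ≤ 5, so 5 hosts are enough.

Yes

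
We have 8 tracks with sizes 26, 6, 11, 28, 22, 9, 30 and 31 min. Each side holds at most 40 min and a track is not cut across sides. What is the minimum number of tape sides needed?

5

Total = 31 + 30 + 28 + 26 + 22 + 11 + 9 + 6 = 163 min.
Lower bound: ⌈163/40⌉ = 5 tape sides.
A packing using 5 tape sides:
  side 1: 31 + 9 = 40
  side 2: 30 + 6 = 36
  side 3: 28 + 11 = 39
  side 4: 26 = 26
  side 5: 22 = 22
This matches the lower bound, so 5 is optimal.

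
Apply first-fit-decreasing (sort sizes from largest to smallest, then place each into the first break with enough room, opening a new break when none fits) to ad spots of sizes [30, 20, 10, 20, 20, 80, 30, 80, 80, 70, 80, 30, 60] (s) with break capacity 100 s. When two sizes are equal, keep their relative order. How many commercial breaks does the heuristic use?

Sorted descending: 80, 80, 80, 80, 70, 60, 30, 30, 30, 20, 20, 20, 10.
  80 → break 1 (new)  [load 80/100]
  80 → break 2 (new)  [load 80/100]
  80 → break 3 (new)  [load 80/100]
  80 → break 4 (new)  [load 80/100]
  70 → break 5 (new)  [load 70/100]
  60 → break 6 (new)  [load 60/100]
  30 → break 5  [load 100/100]
  30 → break 6  [load 90/100]
  30 → break 7 (new)  [load 30/100]
  20 → break 1  [load 100/100]
  20 → break 2  [load 100/100]
  20 → break 3  [load 100/100]
  10 → break 4  [load 90/100]
7 commercial breaks opened.

7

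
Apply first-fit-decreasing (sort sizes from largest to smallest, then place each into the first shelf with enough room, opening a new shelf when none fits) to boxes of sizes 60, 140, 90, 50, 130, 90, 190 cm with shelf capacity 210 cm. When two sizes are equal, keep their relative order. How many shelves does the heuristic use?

Sorted descending: 190, 140, 130, 90, 90, 60, 50.
  190 → shelf 1 (new)  [load 190/210]
  140 → shelf 2 (new)  [load 140/210]
  130 → shelf 3 (new)  [load 130/210]
  90 → shelf 4 (new)  [load 90/210]
  90 → shelf 4  [load 180/210]
  60 → shelf 2  [load 200/210]
  50 → shelf 3  [load 180/210]
4 shelves opened.

4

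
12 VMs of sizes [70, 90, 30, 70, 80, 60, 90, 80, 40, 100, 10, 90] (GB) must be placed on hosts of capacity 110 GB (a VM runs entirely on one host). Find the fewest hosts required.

Total = 100 + 90 + 90 + 90 + 80 + 80 + 70 + 70 + 60 + 40 + 30 + 10 = 810 GB.
Lower bound: ⌈810/110⌉ = 8 hosts.
Also, 9 VMs each exceed 55 GB, and no two of those can share a host, so at least 9 hosts are needed.
A packing using 9 hosts:
  host 1: 100 + 10 = 110
  host 2: 90 = 90
  host 3: 90 = 90
  host 4: 90 = 90
  host 5: 80 + 30 = 110
  host 6: 80 = 80
  host 7: 70 + 40 = 110
  host 8: 70 = 70
  host 9: 60 = 60
This matches the lower bound, so 9 is optimal.

9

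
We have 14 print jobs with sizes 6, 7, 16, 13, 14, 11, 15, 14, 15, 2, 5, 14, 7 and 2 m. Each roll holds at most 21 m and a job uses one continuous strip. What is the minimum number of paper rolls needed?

8

Total = 16 + 15 + 15 + 14 + 14 + 14 + 13 + 11 + 7 + 7 + 6 + 5 + 2 + 2 = 141 m.
Lower bound: ⌈141/21⌉ = 7 paper rolls.
Also, 8 print jobs each exceed 21/2 m, and no two of those can share a roll, so at least 8 paper rolls are needed.
A packing using 8 paper rolls:
  roll 1: 16 + 5 = 21
  roll 2: 15 + 6 = 21
  roll 3: 15 + 2 + 2 = 19
  roll 4: 14 + 7 = 21
  roll 5: 14 + 7 = 21
  roll 6: 14 = 14
  roll 7: 13 = 13
  roll 8: 11 = 11
This matches the lower bound, so 8 is optimal.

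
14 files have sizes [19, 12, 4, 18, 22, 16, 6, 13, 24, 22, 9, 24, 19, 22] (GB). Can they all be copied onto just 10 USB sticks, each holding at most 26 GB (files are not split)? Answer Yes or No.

A valid assignment using 10 USB sticks:
  USB stick 1: 24 = 24
  USB stick 2: 24 = 24
  USB stick 3: 22 + 4 = 26
  USB stick 4: 22 = 22
  USB stick 5: 22 = 22
  USB stick 6: 19 + 6 = 25
  USB stick 7: 19 = 19
  USB stick 8: 18 = 18
  USB stick 9: 16 + 9 = 25
  USB stick 10: 13 + 12 = 25
Every load is within 26 GB, so 10 USB sticks suffice.

Yes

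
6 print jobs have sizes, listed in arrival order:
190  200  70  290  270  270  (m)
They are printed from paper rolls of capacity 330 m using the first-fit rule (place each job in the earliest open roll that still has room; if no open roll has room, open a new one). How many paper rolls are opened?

5

  190 → roll 1 (new)  [load 190/330]
  200 → roll 2 (new)  [load 200/330]
  70 → roll 1  [load 260/330]
  290 → roll 3 (new)  [load 290/330]
  270 → roll 4 (new)  [load 270/330]
  270 → roll 5 (new)  [load 270/330]
5 paper rolls opened.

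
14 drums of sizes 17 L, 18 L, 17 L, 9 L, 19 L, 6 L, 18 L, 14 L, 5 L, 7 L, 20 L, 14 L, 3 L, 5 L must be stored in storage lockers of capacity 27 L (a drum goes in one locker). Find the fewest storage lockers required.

8

Total = 20 + 19 + 18 + 18 + 17 + 17 + 14 + 14 + 9 + 7 + 6 + 5 + 5 + 3 = 172 L.
Lower bound: ⌈172/27⌉ = 7 storage lockers.
Also, 8 drums each exceed 27/2 L, and no two of those can share a locker, so at least 8 storage lockers are needed.
A packing using 8 storage lockers:
  locker 1: 20 + 7 = 27
  locker 2: 19 + 6 = 25
  locker 3: 18 + 9 = 27
  locker 4: 18 + 5 + 3 = 26
  locker 5: 17 + 5 = 22
  locker 6: 17 = 17
  locker 7: 14 = 14
  locker 8: 14 = 14
This matches the lower bound, so 8 is optimal.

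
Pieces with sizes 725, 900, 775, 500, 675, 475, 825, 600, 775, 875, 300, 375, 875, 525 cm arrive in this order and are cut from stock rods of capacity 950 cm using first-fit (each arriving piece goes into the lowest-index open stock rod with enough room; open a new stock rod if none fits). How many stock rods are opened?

  725 → stock rod 1 (new)  [load 725/950]
  900 → stock rod 2 (new)  [load 900/950]
  775 → stock rod 3 (new)  [load 775/950]
  500 → stock rod 4 (new)  [load 500/950]
  675 → stock rod 5 (new)  [load 675/950]
  475 → stock rod 6 (new)  [load 475/950]
  825 → stock rod 7 (new)  [load 825/950]
  600 → stock rod 8 (new)  [load 600/950]
  775 → stock rod 9 (new)  [load 775/950]
  875 → stock rod 10 (new)  [load 875/950]
  300 → stock rod 4  [load 800/950]
  375 → stock rod 6  [load 850/950]
  875 → stock rod 11 (new)  [load 875/950]
  525 → stock rod 12 (new)  [load 525/950]
12 stock rods opened.

12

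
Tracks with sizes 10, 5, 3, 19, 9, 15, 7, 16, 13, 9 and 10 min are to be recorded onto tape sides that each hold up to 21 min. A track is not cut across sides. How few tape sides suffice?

6

Total = 19 + 16 + 15 + 13 + 10 + 10 + 9 + 9 + 7 + 5 + 3 = 116 min.
Lower bound: ⌈116/21⌉ = 6 tape sides.
A packing using 6 tape sides:
  side 1: 19 = 19
  side 2: 16 + 5 = 21
  side 3: 15 + 3 = 18
  side 4: 13 + 7 = 20
  side 5: 10 + 10 = 20
  side 6: 9 + 9 = 18
This matches the lower bound, so 6 is optimal.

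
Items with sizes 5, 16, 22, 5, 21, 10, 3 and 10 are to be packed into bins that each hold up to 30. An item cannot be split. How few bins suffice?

Total = 22 + 21 + 16 + 10 + 10 + 5 + 5 + 3 = 92.
Lower bound: ⌈92/30⌉ = 4 bins.
A packing using 4 bins:
  bin 1: 22 + 5 + 3 = 30
  bin 2: 21 + 5 = 26
  bin 3: 16 + 10 = 26
  bin 4: 10 = 10
This matches the lower bound, so 4 is optimal.

4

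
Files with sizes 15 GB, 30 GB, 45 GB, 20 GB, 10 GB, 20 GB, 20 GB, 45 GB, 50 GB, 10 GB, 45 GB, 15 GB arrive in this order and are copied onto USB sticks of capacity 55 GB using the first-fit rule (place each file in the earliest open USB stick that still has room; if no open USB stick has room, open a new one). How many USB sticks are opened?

  15 → USB stick 1 (new)  [load 15/55]
  30 → USB stick 1  [load 45/55]
  45 → USB stick 2 (new)  [load 45/55]
  20 → USB stick 3 (new)  [load 20/55]
  10 → USB stick 1  [load 55/55]
  20 → USB stick 3  [load 40/55]
  20 → USB stick 4 (new)  [load 20/55]
  45 → USB stick 5 (new)  [load 45/55]
  50 → USB stick 6 (new)  [load 50/55]
  10 → USB stick 2  [load 55/55]
  45 → USB stick 7 (new)  [load 45/55]
  15 → USB stick 3  [load 55/55]
7 USB sticks opened.

7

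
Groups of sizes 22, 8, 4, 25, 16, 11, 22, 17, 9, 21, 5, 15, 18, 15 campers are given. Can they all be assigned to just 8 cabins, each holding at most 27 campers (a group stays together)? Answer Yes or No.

No

Total = 208 campers; ⌈208/27⌉ = 8.
9 groups each exceed half the capacity and cannot share a cabin, forcing at least 9 cabins.
At least 9 cabins are required, but only 8 are allowed.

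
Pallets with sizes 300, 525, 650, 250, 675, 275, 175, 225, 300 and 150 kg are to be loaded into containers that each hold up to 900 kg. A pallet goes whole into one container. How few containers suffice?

4

Total = 675 + 650 + 525 + 300 + 300 + 275 + 250 + 225 + 175 + 150 = 3525 kg.
Lower bound: ⌈3525/900⌉ = 4 containers.
A packing using 4 containers:
  container 1: 675 + 225 = 900
  container 2: 650 + 250 = 900
  container 3: 525 + 300 = 825
  container 4: 300 + 275 + 175 + 150 = 900
This matches the lower bound, so 4 is optimal.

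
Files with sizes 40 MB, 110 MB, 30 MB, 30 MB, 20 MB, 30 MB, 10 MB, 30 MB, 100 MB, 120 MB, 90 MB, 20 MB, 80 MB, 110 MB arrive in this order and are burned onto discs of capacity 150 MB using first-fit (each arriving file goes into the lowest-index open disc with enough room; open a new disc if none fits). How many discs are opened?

7

  40 → disc 1 (new)  [load 40/150]
  110 → disc 1  [load 150/150]
  30 → disc 2 (new)  [load 30/150]
  30 → disc 2  [load 60/150]
  20 → disc 2  [load 80/150]
  30 → disc 2  [load 110/150]
  10 → disc 2  [load 120/150]
  30 → disc 2  [load 150/150]
  100 → disc 3 (new)  [load 100/150]
  120 → disc 4 (new)  [load 120/150]
  90 → disc 5 (new)  [load 90/150]
  20 → disc 3  [load 120/150]
  80 → disc 6 (new)  [load 80/150]
  110 → disc 7 (new)  [load 110/150]
7 discs opened.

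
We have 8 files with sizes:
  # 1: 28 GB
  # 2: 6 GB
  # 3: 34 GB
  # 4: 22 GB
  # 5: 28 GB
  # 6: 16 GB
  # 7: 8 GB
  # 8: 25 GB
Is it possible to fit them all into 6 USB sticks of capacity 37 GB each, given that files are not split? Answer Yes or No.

A valid assignment using 6 USB sticks:
  USB stick 1: 34 = 34
  USB stick 2: 28 + 8 = 36
  USB stick 3: 28 + 6 = 34
  USB stick 4: 25 = 25
  USB stick 5: 22 = 22
  USB stick 6: 16 = 16
Every load is within 37 GB, so 6 USB sticks suffice.

Yes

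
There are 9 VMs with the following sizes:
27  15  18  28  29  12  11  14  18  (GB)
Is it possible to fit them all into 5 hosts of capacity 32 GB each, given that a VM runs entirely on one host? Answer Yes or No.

No

Total = 172 GB; ⌈172/32⌉ = 6.
At least 6 hosts are required, but only 5 are allowed.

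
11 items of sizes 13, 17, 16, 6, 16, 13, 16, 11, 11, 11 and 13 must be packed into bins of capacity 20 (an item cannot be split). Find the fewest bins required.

Total = 17 + 16 + 16 + 16 + 13 + 13 + 13 + 11 + 11 + 11 + 6 = 143.
Lower bound: ⌈143/20⌉ = 8 bins.
Also, 10 items each exceed 10, and no two of those can share a bin, so at least 10 bins are needed.
A packing using 10 bins:
  bin 1: 17 = 17
  bin 2: 16 = 16
  bin 3: 16 = 16
  bin 4: 16 = 16
  bin 5: 13 + 6 = 19
  bin 6: 13 = 13
  bin 7: 13 = 13
  bin 8: 11 = 11
  bin 9: 11 = 11
  bin 10: 11 = 11
This matches the lower bound, so 10 is optimal.

10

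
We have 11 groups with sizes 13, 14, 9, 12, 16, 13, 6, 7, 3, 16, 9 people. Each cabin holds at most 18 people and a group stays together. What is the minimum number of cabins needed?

Total = 16 + 16 + 14 + 13 + 13 + 12 + 9 + 9 + 7 + 6 + 3 = 118 people.
Lower bound: ⌈118/18⌉ = 7 cabins.
A packing using 8 cabins:
  cabin 1: 16 = 16
  cabin 2: 16 = 16
  cabin 3: 14 + 3 = 17
  cabin 4: 13 = 13
  cabin 5: 13 = 13
  cabin 6: 12 + 6 = 18
  cabin 7: 9 + 9 = 18
  cabin 8: 7 = 7
No arrangement into 7 cabins stays within capacity, so 8 is optimal.

8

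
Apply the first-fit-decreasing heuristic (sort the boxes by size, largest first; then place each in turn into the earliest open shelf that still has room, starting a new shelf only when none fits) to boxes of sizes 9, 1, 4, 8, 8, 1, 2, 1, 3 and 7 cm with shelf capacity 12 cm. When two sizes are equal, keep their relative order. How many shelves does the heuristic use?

Sorted descending: 9, 8, 8, 7, 4, 3, 2, 1, 1, 1.
  9 → shelf 1 (new)  [load 9/12]
  8 → shelf 2 (new)  [load 8/12]
  8 → shelf 3 (new)  [load 8/12]
  7 → shelf 4 (new)  [load 7/12]
  4 → shelf 2  [load 12/12]
  3 → shelf 1  [load 12/12]
  2 → shelf 3  [load 10/12]
  1 → shelf 3  [load 11/12]
  1 → shelf 3  [load 12/12]
  1 → shelf 4  [load 8/12]
4 shelves opened.

4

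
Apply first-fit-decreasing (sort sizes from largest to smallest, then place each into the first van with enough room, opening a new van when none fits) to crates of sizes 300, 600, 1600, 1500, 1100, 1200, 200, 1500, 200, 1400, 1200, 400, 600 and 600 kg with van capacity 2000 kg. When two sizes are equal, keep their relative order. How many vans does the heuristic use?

7

Sorted descending: 1600, 1500, 1500, 1400, 1200, 1200, 1100, 600, 600, 600, 400, 300, 200, 200.
  1600 → van 1 (new)  [load 1600/2000]
  1500 → van 2 (new)  [load 1500/2000]
  1500 → van 3 (new)  [load 1500/2000]
  1400 → van 4 (new)  [load 1400/2000]
  1200 → van 5 (new)  [load 1200/2000]
  1200 → van 6 (new)  [load 1200/2000]
  1100 → van 7 (new)  [load 1100/2000]
  600 → van 4  [load 2000/2000]
  600 → van 5  [load 1800/2000]
  600 → van 6  [load 1800/2000]
  400 → van 1  [load 2000/2000]
  300 → van 2  [load 1800/2000]
  200 → van 2  [load 2000/2000]
  200 → van 3  [load 1700/2000]
7 vans opened.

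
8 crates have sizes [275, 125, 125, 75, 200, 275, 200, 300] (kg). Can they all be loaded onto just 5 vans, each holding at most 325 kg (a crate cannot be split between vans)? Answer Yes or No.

No

Total = 1575 kg; ⌈1575/325⌉ = 5.
The bound of 5 does not rule out 5, but exhaustive search shows no assignment into 5 vans of capacity 325 kg exists — the minimum is 6.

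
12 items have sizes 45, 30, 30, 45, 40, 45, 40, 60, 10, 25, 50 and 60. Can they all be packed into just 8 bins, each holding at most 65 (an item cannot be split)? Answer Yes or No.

No

Total = 480; ⌈480/65⌉ = 8.
The bound of 8 does not rule out 8, but exhaustive search shows no assignment into 8 bins of capacity 65 exists — the minimum is 9.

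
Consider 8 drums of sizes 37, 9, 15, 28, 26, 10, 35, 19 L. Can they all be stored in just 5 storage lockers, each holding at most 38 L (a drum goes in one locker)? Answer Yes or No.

Yes

A valid assignment using 5 storage lockers:
  locker 1: 37 = 37
  locker 2: 35 = 35
  locker 3: 28 + 10 = 38
  locker 4: 26 + 9 = 35
  locker 5: 19 + 15 = 34
Every load is within 38 L, so 5 storage lockers suffice.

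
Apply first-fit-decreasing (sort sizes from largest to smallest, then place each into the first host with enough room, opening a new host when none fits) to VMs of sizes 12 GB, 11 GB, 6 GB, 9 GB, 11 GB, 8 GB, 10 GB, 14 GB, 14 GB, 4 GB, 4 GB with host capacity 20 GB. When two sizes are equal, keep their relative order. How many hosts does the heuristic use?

6

Sorted descending: 14, 14, 12, 11, 11, 10, 9, 8, 6, 4, 4.
  14 → host 1 (new)  [load 14/20]
  14 → host 2 (new)  [load 14/20]
  12 → host 3 (new)  [load 12/20]
  11 → host 4 (new)  [load 11/20]
  11 → host 5 (new)  [load 11/20]
  10 → host 6 (new)  [load 10/20]
  9 → host 4  [load 20/20]
  8 → host 3  [load 20/20]
  6 → host 1  [load 20/20]
  4 → host 2  [load 18/20]
  4 → host 5  [load 15/20]
6 hosts opened.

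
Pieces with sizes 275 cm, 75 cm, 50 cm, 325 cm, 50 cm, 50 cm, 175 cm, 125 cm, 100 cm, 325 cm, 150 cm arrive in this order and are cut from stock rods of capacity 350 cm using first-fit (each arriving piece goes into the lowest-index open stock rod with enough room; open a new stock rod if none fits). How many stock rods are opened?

6

  275 → stock rod 1 (new)  [load 275/350]
  75 → stock rod 1  [load 350/350]
  50 → stock rod 2 (new)  [load 50/350]
  325 → stock rod 3 (new)  [load 325/350]
  50 → stock rod 2  [load 100/350]
  50 → stock rod 2  [load 150/350]
  175 → stock rod 2  [load 325/350]
  125 → stock rod 4 (new)  [load 125/350]
  100 → stock rod 4  [load 225/350]
  325 → stock rod 5 (new)  [load 325/350]
  150 → stock rod 6 (new)  [load 150/350]
6 stock rods opened.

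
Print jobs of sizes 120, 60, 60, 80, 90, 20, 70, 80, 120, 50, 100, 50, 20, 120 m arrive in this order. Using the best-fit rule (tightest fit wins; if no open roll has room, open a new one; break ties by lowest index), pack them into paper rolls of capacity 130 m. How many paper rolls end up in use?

9

  120 → roll 1 (new)  [load 120/130]
  60 → roll 2 (new)  [load 60/130]
  60 → roll 2  [load 120/130]
  80 → roll 3 (new)  [load 80/130]
  90 → roll 4 (new)  [load 90/130]
  20 → roll 4  [load 110/130]
  70 → roll 5 (new)  [load 70/130]
  80 → roll 6 (new)  [load 80/130]
  120 → roll 7 (new)  [load 120/130]
  50 → roll 3  [load 130/130]
  100 → roll 8 (new)  [load 100/130]
  50 → roll 6  [load 130/130]
  20 → roll 4  [load 130/130]
  120 → roll 9 (new)  [load 120/130]
9 paper rolls opened.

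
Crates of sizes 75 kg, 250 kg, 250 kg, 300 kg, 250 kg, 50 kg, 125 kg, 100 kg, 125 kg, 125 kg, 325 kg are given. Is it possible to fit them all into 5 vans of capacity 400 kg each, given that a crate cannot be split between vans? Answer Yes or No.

Total = 1975 kg; ⌈1975/400⌉ = 5.
The bound of 5 does not rule out 5, but exhaustive search shows no assignment into 5 vans of capacity 400 kg exists — the minimum is 6.

No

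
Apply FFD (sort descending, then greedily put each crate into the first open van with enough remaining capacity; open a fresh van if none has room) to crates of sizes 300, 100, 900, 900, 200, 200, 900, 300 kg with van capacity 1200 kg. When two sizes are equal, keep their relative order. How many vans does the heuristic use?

Sorted descending: 900, 900, 900, 300, 300, 200, 200, 100.
  900 → van 1 (new)  [load 900/1200]
  900 → van 2 (new)  [load 900/1200]
  900 → van 3 (new)  [load 900/1200]
  300 → van 1  [load 1200/1200]
  300 → van 2  [load 1200/1200]
  200 → van 3  [load 1100/1200]
  200 → van 4 (new)  [load 200/1200]
  100 → van 3  [load 1200/1200]
4 vans opened.

4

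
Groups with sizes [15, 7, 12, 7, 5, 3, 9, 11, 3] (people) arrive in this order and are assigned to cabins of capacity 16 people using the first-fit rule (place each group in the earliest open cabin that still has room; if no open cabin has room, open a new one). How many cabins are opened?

5

  15 → cabin 1 (new)  [load 15/16]
  7 → cabin 2 (new)  [load 7/16]
  12 → cabin 3 (new)  [load 12/16]
  7 → cabin 2  [load 14/16]
  5 → cabin 4 (new)  [load 5/16]
  3 → cabin 3  [load 15/16]
  9 → cabin 4  [load 14/16]
  11 → cabin 5 (new)  [load 11/16]
  3 → cabin 5  [load 14/16]
5 cabins opened.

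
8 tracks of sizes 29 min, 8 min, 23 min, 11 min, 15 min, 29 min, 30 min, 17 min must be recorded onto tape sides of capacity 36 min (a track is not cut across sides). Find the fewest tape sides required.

6

Total = 30 + 29 + 29 + 23 + 17 + 15 + 11 + 8 = 162 min.
Lower bound: ⌈162/36⌉ = 5 tape sides.
A packing using 6 tape sides:
  side 1: 30 = 30
  side 2: 29 = 29
  side 3: 29 = 29
  side 4: 23 + 11 = 34
  side 5: 17 + 15 = 32
  side 6: 8 = 8
No arrangement into 5 tape sides stays within capacity, so 6 is optimal.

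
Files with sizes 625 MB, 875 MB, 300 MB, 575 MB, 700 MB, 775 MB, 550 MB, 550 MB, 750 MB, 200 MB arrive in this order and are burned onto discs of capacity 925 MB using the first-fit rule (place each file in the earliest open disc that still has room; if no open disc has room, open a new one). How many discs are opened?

8

  625 → disc 1 (new)  [load 625/925]
  875 → disc 2 (new)  [load 875/925]
  300 → disc 1  [load 925/925]
  575 → disc 3 (new)  [load 575/925]
  700 → disc 4 (new)  [load 700/925]
  775 → disc 5 (new)  [load 775/925]
  550 → disc 6 (new)  [load 550/925]
  550 → disc 7 (new)  [load 550/925]
  750 → disc 8 (new)  [load 750/925]
  200 → disc 3  [load 775/925]
8 discs opened.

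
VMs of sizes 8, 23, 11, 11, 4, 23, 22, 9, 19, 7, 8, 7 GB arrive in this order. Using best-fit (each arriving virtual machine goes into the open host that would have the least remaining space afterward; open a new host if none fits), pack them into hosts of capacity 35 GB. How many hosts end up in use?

5

  8 → host 1 (new)  [load 8/35]
  23 → host 1  [load 31/35]
  11 → host 2 (new)  [load 11/35]
  11 → host 2  [load 22/35]
  4 → host 1  [load 35/35]
  23 → host 3 (new)  [load 23/35]
  22 → host 4 (new)  [load 22/35]
  9 → host 3  [load 32/35]
  19 → host 5 (new)  [load 19/35]
  7 → host 2  [load 29/35]
  8 → host 4  [load 30/35]
  7 → host 5  [load 26/35]
5 hosts opened.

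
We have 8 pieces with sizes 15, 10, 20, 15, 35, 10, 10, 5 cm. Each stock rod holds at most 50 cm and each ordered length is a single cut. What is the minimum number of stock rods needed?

3

Total = 35 + 20 + 15 + 15 + 10 + 10 + 10 + 5 = 120 cm.
Lower bound: ⌈120/50⌉ = 3 stock rods.
A packing using 3 stock rods:
  stock rod 1: 35 + 15 = 50
  stock rod 2: 20 + 15 + 10 + 5 = 50
  stock rod 3: 10 + 10 = 20
This matches the lower bound, so 3 is optimal.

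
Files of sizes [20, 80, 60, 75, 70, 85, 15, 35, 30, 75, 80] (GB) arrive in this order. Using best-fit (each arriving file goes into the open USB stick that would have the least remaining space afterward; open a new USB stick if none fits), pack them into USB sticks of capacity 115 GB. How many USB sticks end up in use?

  20 → USB stick 1 (new)  [load 20/115]
  80 → USB stick 1  [load 100/115]
  60 → USB stick 2 (new)  [load 60/115]
  75 → USB stick 3 (new)  [load 75/115]
  70 → USB stick 4 (new)  [load 70/115]
  85 → USB stick 5 (new)  [load 85/115]
  15 → USB stick 1  [load 115/115]
  35 → USB stick 3  [load 110/115]
  30 → USB stick 5  [load 115/115]
  75 → USB stick 6 (new)  [load 75/115]
  80 → USB stick 7 (new)  [load 80/115]
7 USB sticks opened.

7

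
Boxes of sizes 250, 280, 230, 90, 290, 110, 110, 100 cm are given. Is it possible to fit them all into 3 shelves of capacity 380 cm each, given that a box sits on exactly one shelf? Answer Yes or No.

No

Total = 1460 cm; ⌈1460/380⌉ = 4.
At least 4 shelves are required, but only 3 are allowed.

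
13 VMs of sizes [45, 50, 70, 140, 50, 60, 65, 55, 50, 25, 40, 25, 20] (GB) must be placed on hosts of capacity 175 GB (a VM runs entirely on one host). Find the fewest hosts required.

5

Total = 140 + 70 + 65 + 60 + 55 + 50 + 50 + 50 + 45 + 40 + 25 + 25 + 20 = 695 GB.
Lower bound: ⌈695/175⌉ = 4 hosts.
A packing using 5 hosts:
  host 1: 140 + 25 = 165
  host 2: 70 + 65 + 40 = 175
  host 3: 60 + 55 + 50 = 165
  host 4: 50 + 50 + 45 + 25 = 170
  host 5: 20 = 20
No arrangement into 4 hosts stays within capacity, so 5 is optimal.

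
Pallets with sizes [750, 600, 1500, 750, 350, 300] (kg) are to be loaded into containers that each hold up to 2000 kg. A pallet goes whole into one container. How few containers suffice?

3

Total = 1500 + 750 + 750 + 600 + 350 + 300 = 4250 kg.
Lower bound: ⌈4250/2000⌉ = 3 containers.
A packing using 3 containers:
  container 1: 1500 + 350 = 1850
  container 2: 750 + 750 + 300 = 1800
  container 3: 600 = 600
This matches the lower bound, so 3 is optimal.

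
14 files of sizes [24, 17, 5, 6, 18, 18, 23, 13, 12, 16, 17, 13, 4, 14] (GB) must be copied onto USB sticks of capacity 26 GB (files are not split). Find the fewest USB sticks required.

Total = 24 + 23 + 18 + 18 + 17 + 17 + 16 + 14 + 13 + 13 + 12 + 6 + 5 + 4 = 200 GB.
Lower bound: ⌈200/26⌉ = 8 USB sticks.
A packing using 9 USB sticks:
  USB stick 1: 24 = 24
  USB stick 2: 23 = 23
  USB stick 3: 18 + 6 = 24
  USB stick 4: 18 + 5 = 23
  USB stick 5: 17 + 4 = 21
  USB stick 6: 17 = 17
  USB stick 7: 16 = 16
  USB stick 8: 14 + 12 = 26
  USB stick 9: 13 + 13 = 26
No arrangement into 8 USB sticks stays within capacity, so 9 is optimal.

9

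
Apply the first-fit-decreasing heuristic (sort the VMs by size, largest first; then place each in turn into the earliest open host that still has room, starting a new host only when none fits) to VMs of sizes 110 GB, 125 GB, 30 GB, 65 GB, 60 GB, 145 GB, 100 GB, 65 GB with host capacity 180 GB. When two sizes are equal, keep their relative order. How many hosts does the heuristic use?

5

Sorted descending: 145, 125, 110, 100, 65, 65, 60, 30.
  145 → host 1 (new)  [load 145/180]
  125 → host 2 (new)  [load 125/180]
  110 → host 3 (new)  [load 110/180]
  100 → host 4 (new)  [load 100/180]
  65 → host 3  [load 175/180]
  65 → host 4  [load 165/180]
  60 → host 5 (new)  [load 60/180]
  30 → host 1  [load 175/180]
5 hosts opened.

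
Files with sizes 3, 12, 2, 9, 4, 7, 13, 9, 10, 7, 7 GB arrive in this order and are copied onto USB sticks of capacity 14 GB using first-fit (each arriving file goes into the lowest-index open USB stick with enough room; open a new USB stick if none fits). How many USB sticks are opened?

7

  3 → USB stick 1 (new)  [load 3/14]
  12 → USB stick 2 (new)  [load 12/14]
  2 → USB stick 1  [load 5/14]
  9 → USB stick 1  [load 14/14]
  4 → USB stick 3 (new)  [load 4/14]
  7 → USB stick 3  [load 11/14]
  13 → USB stick 4 (new)  [load 13/14]
  9 → USB stick 5 (new)  [load 9/14]
  10 → USB stick 6 (new)  [load 10/14]
  7 → USB stick 7 (new)  [load 7/14]
  7 → USB stick 7  [load 14/14]
7 USB sticks opened.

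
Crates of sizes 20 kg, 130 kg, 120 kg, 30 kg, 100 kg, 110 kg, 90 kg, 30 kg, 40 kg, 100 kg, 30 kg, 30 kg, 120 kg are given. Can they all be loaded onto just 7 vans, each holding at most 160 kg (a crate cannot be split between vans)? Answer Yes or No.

Yes

A valid assignment using 7 vans:
  van 1: 130 + 30 = 160
  van 2: 120 + 40 = 160
  van 3: 120 + 30 = 150
  van 4: 110 + 30 + 20 = 160
  van 5: 100 + 30 = 130
  van 6: 100 = 100
  van 7: 90 = 90
Every load is within 160 kg, so 7 vans suffice.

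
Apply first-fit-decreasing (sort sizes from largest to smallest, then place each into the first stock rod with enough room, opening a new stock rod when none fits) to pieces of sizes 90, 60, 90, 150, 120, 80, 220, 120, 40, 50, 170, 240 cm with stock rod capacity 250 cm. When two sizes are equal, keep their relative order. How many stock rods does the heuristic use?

6

Sorted descending: 240, 220, 170, 150, 120, 120, 90, 90, 80, 60, 50, 40.
  240 → stock rod 1 (new)  [load 240/250]
  220 → stock rod 2 (new)  [load 220/250]
  170 → stock rod 3 (new)  [load 170/250]
  150 → stock rod 4 (new)  [load 150/250]
  120 → stock rod 5 (new)  [load 120/250]
  120 → stock rod 5  [load 240/250]
  90 → stock rod 4  [load 240/250]
  90 → stock rod 6 (new)  [load 90/250]
  80 → stock rod 3  [load 250/250]
  60 → stock rod 6  [load 150/250]
  50 → stock rod 6  [load 200/250]
  40 → stock rod 6  [load 240/250]
6 stock rods opened.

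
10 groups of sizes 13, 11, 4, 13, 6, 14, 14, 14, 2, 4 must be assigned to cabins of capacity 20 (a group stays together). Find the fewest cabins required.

6

Total = 14 + 14 + 14 + 13 + 13 + 11 + 6 + 4 + 4 + 2 = 95.
Lower bound: ⌈95/20⌉ = 5 cabins.
Also, 6 groups each exceed 10, and no two of those can share a cabin, so at least 6 cabins are needed.
A packing using 6 cabins:
  cabin 1: 14 + 6 = 20
  cabin 2: 14 + 4 + 2 = 20
  cabin 3: 14 + 4 = 18
  cabin 4: 13 = 13
  cabin 5: 13 = 13
  cabin 6: 11 = 11
This matches the lower bound, so 6 is optimal.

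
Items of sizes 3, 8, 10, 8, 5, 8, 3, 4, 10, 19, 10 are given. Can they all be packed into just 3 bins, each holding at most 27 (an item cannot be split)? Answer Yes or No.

Total = 88; ⌈88/27⌉ = 4.
At least 4 bins are required, but only 3 are allowed.

No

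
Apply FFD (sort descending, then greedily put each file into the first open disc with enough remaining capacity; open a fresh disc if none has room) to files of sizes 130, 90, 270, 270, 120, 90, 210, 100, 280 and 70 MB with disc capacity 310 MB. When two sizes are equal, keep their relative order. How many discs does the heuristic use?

Sorted descending: 280, 270, 270, 210, 130, 120, 100, 90, 90, 70.
  280 → disc 1 (new)  [load 280/310]
  270 → disc 2 (new)  [load 270/310]
  270 → disc 3 (new)  [load 270/310]
  210 → disc 4 (new)  [load 210/310]
  130 → disc 5 (new)  [load 130/310]
  120 → disc 5  [load 250/310]
  100 → disc 4  [load 310/310]
  90 → disc 6 (new)  [load 90/310]
  90 → disc 6  [load 180/310]
  70 → disc 6  [load 250/310]
6 discs opened.

6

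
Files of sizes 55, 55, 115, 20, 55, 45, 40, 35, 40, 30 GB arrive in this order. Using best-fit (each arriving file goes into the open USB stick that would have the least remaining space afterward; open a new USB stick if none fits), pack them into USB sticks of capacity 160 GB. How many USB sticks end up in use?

  55 → USB stick 1 (new)  [load 55/160]
  55 → USB stick 1  [load 110/160]
  115 → USB stick 2 (new)  [load 115/160]
  20 → USB stick 2  [load 135/160]
  55 → USB stick 3 (new)  [load 55/160]
  45 → USB stick 1  [load 155/160]
  40 → USB stick 3  [load 95/160]
  35 → USB stick 3  [load 130/160]
  40 → USB stick 4 (new)  [load 40/160]
  30 → USB stick 3  [load 160/160]
4 USB sticks opened.

4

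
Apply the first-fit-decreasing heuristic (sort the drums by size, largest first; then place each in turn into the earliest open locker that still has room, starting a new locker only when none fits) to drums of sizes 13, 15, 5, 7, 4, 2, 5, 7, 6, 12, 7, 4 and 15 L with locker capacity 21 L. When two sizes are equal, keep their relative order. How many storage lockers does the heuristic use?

Sorted descending: 15, 15, 13, 12, 7, 7, 7, 6, 5, 5, 4, 4, 2.
  15 → locker 1 (new)  [load 15/21]
  15 → locker 2 (new)  [load 15/21]
  13 → locker 3 (new)  [load 13/21]
  12 → locker 4 (new)  [load 12/21]
  7 → locker 3  [load 20/21]
  7 → locker 4  [load 19/21]
  7 → locker 5 (new)  [load 7/21]
  6 → locker 1  [load 21/21]
  5 → locker 2  [load 20/21]
  5 → locker 5  [load 12/21]
  4 → locker 5  [load 16/21]
  4 → locker 5  [load 20/21]
  2 → locker 4  [load 21/21]
5 storage lockers opened.

5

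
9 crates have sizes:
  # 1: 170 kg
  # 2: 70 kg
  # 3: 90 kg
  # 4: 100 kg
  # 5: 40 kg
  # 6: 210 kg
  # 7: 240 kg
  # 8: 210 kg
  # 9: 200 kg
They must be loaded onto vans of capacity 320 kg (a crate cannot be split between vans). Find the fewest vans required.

5

Total = 240 + 210 + 210 + 200 + 170 + 100 + 90 + 70 + 40 = 1330 kg.
Lower bound: ⌈1330/320⌉ = 5 vans.
A packing using 5 vans:
  van 1: 240 + 70 = 310
  van 2: 210 + 100 = 310
  van 3: 210 + 90 = 300
  van 4: 200 + 40 = 240
  van 5: 170 = 170
This matches the lower bound, so 5 is optimal.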